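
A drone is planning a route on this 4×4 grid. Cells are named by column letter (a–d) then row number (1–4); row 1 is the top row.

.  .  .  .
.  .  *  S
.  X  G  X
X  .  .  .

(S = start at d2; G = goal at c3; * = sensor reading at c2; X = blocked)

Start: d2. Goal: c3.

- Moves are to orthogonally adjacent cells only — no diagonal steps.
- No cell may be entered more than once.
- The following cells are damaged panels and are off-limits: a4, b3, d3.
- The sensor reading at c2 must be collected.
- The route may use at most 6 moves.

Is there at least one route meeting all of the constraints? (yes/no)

yes

One route that works: d2 → c2 → c3.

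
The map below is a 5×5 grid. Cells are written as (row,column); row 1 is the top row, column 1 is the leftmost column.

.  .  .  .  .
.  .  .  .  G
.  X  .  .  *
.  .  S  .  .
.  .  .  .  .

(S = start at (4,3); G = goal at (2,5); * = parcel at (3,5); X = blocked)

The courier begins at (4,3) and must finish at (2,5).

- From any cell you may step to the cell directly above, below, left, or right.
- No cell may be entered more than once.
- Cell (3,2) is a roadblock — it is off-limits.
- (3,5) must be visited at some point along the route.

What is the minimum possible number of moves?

4

Any route passes through (3,5) somewhere between (4,3) and (2,5). Summing Manhattan distances along the two legs ((4,3) → (3,5) → (2,5)) gives a lower bound of 3 + 1 = 4 moves.
A route of 4 moves achieves this: (4,3) → (3,3) → (3,4) → (3,5) → (2,5).
Since 4 matches the lower bound, it is optimal.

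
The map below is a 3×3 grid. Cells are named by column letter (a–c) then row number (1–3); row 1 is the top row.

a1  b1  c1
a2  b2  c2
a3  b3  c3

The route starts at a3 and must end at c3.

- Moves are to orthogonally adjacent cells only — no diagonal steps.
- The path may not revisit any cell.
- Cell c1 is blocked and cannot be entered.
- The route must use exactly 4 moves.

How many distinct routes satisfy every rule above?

3

Need simple routes of exactly 4 moves from a3 to c3 (Manhattan distance 2, so 1 moves are spent on a detour and 1 undoing it).
Enumerating: a3 a2 b2 b3 c3 | a3 a2 b2 c2 c3 | a3 b3 b2 c2 c3.
That gives 3 routes.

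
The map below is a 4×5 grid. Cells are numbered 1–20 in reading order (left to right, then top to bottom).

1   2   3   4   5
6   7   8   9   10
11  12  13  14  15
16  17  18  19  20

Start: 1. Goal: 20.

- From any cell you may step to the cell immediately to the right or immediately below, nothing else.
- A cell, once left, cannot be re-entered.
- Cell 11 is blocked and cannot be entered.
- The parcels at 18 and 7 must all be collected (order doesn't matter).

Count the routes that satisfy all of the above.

6

A right/down-only route from 1 to 20 makes exactly 3 down-moves and 4 right-moves in some order.
With no other constraints that would be C(7,3) = 35 routes.
A monotone route can only reach the required cells in the order 7, 18, so split there and multiply the segment counts (each segment already excludes blocked cells): 1→7: 2; 7→18: 3; 18→20: 1; product = 6.
That gives 6 routes.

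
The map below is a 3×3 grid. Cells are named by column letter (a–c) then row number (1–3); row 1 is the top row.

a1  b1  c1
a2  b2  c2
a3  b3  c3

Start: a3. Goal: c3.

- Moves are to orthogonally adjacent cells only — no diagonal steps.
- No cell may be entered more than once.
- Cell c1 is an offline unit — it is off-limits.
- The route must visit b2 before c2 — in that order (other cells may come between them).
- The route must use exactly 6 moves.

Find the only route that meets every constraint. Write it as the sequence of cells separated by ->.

a3 -> a2 -> a1 -> b1 -> b2 -> c2 -> c3

The waypoints must appear in the order b2, c2, with no cell reused.
Route from a3: up 2 to a1, right 1 to b1, down 1 to b2, right 1 to c2, down 1 to c3 — 6 moves in all.
Check: order respected (b2 at step 4, c2 at step 5); 6 moves as required.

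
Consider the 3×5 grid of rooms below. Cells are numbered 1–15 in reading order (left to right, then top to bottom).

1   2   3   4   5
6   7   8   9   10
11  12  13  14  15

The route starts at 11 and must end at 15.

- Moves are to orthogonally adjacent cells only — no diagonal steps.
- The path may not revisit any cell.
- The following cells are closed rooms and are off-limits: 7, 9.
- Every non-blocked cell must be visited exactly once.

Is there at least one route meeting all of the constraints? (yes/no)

no

Colour the cells like a checkerboard: each orthogonal step flips colour, so a Hamiltonian route alternates colours. Here there are 6 cells of one colour and 7 of the other, with start on the same colour as the goal — the counts and endpoints can't be arranged into an alternating sequence of length 13, so no Hamiltonian route exists.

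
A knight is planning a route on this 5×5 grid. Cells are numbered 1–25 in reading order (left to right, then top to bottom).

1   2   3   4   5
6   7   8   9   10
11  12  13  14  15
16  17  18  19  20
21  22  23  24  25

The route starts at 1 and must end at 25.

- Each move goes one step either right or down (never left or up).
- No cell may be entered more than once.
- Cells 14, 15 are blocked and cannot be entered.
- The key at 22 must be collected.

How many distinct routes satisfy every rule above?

5

A right/down-only route from 1 to 25 makes exactly 4 down-moves and 4 right-moves in some order.
With no other constraints that would be C(8,4) = 70 routes.
Split at 22 and multiply the segment counts (each segment already excludes blocked cells): 1→22: 5; 22→25: 1; product = 5.
That gives 5 routes.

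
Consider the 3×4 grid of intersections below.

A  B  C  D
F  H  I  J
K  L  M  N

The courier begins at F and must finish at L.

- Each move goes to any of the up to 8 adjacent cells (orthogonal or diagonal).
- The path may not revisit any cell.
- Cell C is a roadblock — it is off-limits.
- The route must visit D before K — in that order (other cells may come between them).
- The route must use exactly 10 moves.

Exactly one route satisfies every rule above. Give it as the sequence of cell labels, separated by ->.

F -> A -> B -> I -> D -> J -> N -> M -> H -> K -> L

The waypoints must appear in the order D, K, with no cell reused.
Route from F: up 1 to A, right 1 to B, down-right 1 to I, up-right 1 to D, down 2 to N, left 1 to M, up-left 1 to H, down-left 1 to K, right 1 to L — 10 moves in all.
Check: order respected (D at step 4, K at step 9); 10 moves as required.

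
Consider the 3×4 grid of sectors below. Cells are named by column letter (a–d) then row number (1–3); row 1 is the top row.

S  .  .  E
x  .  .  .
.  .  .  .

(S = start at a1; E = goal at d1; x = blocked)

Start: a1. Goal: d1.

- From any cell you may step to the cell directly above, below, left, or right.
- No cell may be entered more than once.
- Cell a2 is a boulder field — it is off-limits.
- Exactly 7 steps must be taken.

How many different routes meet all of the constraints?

Need simple routes of exactly 7 moves from a1 to d1 (Manhattan distance 3, so 2 moves are spent on a detour and 2 undoing it).
Enumerating: a1 b1 b2 b3 c3 c2 c1 d1 | a1 b1 b2 b3 c3 c2 d2 d1 | a1 b1 b2 b3 c3 d3 d2 d1 | a1 b1 b2 c2 c3 d3 d2 d1 | a1 b1 c1 c2 c3 d3 d2 d1.
That gives 5 routes.

5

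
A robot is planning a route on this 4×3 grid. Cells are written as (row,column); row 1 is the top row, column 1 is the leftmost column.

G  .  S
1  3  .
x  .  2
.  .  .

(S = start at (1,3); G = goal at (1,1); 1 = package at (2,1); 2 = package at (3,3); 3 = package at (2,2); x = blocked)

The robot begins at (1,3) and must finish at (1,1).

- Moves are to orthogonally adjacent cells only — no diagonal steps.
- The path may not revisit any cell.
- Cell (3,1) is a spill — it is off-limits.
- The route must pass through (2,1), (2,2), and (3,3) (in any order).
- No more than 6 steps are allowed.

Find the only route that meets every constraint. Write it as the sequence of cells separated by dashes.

The budget equals the shortest possible length, so every move has to be on a shortest route through the required cells.
Route from (1,3): 2× down (reaching (3,3)), left to (3,2), up to (2,2), left to (2,1), up to (1,1) — 6 moves in all.
Check: all required cells visited; 6 ≤ 6 moves.

(1,3) - (2,3) - (3,3) - (3,2) - (2,2) - (2,1) - (1,1)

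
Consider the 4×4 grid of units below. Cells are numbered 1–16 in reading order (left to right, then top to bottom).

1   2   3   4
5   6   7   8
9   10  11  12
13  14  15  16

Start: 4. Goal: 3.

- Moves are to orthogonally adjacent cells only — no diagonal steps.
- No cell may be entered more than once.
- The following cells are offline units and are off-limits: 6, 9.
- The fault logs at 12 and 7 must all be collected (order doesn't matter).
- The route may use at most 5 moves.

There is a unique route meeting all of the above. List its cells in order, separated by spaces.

4 8 12 11 7 3

The 5-move cap with required stops at 12, 7 leaves no slack for detours.
Route from 4: 2× down (reaching 12), left to 11, 2× up (reaching 3) — 5 moves in all.
Check: all required cells visited; 5 ≤ 5 moves.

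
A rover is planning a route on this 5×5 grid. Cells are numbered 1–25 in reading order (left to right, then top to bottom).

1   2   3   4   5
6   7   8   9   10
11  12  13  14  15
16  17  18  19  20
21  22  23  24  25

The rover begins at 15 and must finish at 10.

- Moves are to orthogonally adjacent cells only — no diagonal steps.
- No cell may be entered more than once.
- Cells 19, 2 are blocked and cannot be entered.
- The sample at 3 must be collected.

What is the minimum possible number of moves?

Any route passes through 3 somewhere between 15 and 10. Summing Manhattan distances along the two legs (15 → 3 → 10) gives a lower bound of 4 + 3 = 7 moves.
A route of 7 moves achieves this: 15 → 14 → 9 → 8 → 3 → 4 → 5 → 10.
Since 7 matches the lower bound, it is optimal.

7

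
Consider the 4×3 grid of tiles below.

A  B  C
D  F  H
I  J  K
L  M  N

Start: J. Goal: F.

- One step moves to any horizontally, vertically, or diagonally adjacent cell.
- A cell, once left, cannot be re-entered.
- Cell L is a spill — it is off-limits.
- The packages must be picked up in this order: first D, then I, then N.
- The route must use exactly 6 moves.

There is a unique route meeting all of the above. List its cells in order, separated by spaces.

The waypoints must appear in the order D, I, N, with no cell reused.
Route from J: up-left 1 to D, down 1 to I, down-right 1 to M, right 1 to N, up 1 to K, up-left 1 to F — 6 moves in all.
Check: order respected (D at step 1, I at step 2, N at step 4); 6 moves as required.

J D I M N K F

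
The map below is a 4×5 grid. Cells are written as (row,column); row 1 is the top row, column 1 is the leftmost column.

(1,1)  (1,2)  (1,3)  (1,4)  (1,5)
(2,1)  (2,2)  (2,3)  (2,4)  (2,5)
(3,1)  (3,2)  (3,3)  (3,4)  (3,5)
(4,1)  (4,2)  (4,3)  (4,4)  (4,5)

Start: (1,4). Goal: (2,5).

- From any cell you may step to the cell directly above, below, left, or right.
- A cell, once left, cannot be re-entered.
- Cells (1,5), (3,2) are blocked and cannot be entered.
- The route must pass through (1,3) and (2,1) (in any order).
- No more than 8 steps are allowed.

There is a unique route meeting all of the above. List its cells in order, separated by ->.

Any route must reach (1,3) and (2,1) and still end at (2,5) within 8 moves, so the order of the required stops is forced.
Route from (1,4): 3× left (reaching (1,1)), down to (2,1), 4× right (reaching (2,5)) — 8 moves in all.
Check: all required cells visited; 8 ≤ 8 moves.

(1,4) -> (1,3) -> (1,2) -> (1,1) -> (2,1) -> (2,2) -> (2,3) -> (2,4) -> (2,5)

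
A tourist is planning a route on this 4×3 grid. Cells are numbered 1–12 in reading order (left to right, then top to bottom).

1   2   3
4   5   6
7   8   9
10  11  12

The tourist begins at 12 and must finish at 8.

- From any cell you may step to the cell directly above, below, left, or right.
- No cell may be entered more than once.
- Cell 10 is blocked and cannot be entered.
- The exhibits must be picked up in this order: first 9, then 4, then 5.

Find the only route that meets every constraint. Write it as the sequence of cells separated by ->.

12 -> 9 -> 6 -> 3 -> 2 -> 1 -> 4 -> 5 -> 8

The waypoints must appear in the order 9, 4, 5, with no cell reused.
Route from 12: 3× up (reaching 3), 2× left (reaching 1), down to 4, right to 5, down to 8 — 8 moves in all.
Check: order respected (9 at step 1, 4 at step 6, 5 at step 7).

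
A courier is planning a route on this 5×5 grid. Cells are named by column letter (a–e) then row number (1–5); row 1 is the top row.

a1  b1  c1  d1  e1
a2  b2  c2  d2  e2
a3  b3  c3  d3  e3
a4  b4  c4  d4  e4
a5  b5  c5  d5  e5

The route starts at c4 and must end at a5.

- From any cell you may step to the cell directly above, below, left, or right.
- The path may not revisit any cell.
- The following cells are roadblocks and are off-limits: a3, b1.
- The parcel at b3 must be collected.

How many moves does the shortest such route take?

5

Any route passes through b3 somewhere between c4 and a5. Summing Manhattan distances along the two legs (c4 → b3 → a5) gives a lower bound of 2 + 3 = 5 moves.
A route of 5 moves achieves this: c4 → c3 → b3 → b4 → b5 → a5.
Since 5 matches the lower bound, it is optimal.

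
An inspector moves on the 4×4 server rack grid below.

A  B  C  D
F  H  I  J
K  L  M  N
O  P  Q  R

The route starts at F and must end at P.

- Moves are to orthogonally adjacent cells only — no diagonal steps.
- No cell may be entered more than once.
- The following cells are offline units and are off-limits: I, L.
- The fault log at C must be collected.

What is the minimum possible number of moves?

9

Any route passes through C somewhere between F and P. Summing Manhattan distances along the two legs (F → C → P) gives a lower bound of 3 + 4 = 7 moves.
That bound ignores the blocked cells. Measuring each leg by the fewest moves that actually steer around them (F→C: 3; C→P: 6) raises the lower bound to 9.
A route of 9 moves exists: F → A → B → C → D → J → N → R → Q → P.
Since 9 matches that lower bound, it is optimal.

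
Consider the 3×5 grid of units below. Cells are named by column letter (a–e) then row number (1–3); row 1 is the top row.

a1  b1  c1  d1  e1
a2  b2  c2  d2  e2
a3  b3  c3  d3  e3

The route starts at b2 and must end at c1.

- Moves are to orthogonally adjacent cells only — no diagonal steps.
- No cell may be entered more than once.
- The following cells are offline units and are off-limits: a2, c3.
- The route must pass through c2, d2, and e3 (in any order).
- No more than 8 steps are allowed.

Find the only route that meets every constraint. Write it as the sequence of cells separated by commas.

b2, c2, d2, d3, e3, e2, e1, d1, c1

Any route must reach c2, d2, and e3 and still end at c1 within 8 moves, so the order of the required stops is forced.
Route from b2: 2× right (reaching d2), down to d3, right to e3, 2× up (reaching e1), 2× left (reaching c1) — 8 moves in all.
Check: all required cells visited; 8 ≤ 8 moves.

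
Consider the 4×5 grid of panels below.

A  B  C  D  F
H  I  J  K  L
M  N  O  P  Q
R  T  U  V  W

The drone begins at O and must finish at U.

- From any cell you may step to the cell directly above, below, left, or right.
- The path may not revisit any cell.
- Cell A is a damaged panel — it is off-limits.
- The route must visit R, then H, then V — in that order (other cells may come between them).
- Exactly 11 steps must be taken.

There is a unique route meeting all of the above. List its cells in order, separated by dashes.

O - N - T - R - M - H - I - J - K - P - V - U

The waypoints must appear in the order R, H, V, with no cell reused.
Route from O: left to N, down to T, left to R, 2× up (reaching H), 3× right (reaching K), 2× down (reaching V), left to U — 11 moves in all.
Check: order respected (R at step 3, H at step 5, V at step 10); 11 moves as required.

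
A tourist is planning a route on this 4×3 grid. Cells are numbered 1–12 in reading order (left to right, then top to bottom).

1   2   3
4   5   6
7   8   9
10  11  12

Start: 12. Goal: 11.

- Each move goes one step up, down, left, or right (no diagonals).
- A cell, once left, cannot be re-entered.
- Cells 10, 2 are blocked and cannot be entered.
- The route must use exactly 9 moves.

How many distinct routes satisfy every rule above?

Need simple routes of exactly 9 moves from 12 to 11 (Manhattan distance 1, so 4 moves are spent on a detour and 4 undoing it).
No route satisfies every constraint, so the count is 0.

0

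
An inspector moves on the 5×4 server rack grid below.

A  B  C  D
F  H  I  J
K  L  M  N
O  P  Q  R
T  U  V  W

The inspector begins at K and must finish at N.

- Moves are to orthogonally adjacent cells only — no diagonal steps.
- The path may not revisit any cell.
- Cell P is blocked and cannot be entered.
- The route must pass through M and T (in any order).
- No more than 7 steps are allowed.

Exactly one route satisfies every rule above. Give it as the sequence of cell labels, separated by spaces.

K O T U V Q M N

The 7-move cap with required stops at M, T leaves no slack for detours.
Route from K: down 2 to T, right 2 to V, up 2 to M, right 1 to N — 7 moves in all.
Check: all required cells visited; 7 ≤ 7 moves.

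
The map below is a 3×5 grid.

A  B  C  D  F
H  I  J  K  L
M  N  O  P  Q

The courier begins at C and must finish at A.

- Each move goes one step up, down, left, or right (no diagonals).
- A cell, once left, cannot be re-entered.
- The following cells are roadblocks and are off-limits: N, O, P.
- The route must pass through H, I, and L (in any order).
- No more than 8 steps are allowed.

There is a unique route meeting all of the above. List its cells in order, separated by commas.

Any route must reach H, I, and L and still end at A within 8 moves, so the order of the required stops is forced.
Route from C: 2× right (reaching F), down to L, 4× left (reaching H), up to A — 8 moves in all.
Check: all required cells visited; 8 ≤ 8 moves.

C, D, F, L, K, J, I, H, A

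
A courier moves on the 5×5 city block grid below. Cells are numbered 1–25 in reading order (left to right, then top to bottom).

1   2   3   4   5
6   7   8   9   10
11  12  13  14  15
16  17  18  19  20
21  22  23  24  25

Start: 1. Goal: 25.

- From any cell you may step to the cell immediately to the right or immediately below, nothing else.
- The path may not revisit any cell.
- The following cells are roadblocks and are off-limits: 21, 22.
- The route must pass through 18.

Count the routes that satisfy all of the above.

A right/down-only route from 1 to 25 makes exactly 4 down-moves and 4 right-moves in some order.
With no other constraints that would be C(8,4) = 70 routes.
Split at 18 and multiply the segment counts (each segment already excludes blocked cells): 1→18: 10; 18→25: 3; product = 30.
That gives 30 routes.

30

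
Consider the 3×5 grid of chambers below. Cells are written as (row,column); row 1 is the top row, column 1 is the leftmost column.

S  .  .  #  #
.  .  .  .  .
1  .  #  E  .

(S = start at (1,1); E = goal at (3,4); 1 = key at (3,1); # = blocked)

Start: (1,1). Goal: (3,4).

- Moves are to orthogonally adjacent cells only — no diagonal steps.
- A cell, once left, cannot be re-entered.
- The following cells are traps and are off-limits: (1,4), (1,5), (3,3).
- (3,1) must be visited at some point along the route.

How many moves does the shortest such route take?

Any route passes through (3,1) somewhere between (1,1) and (3,4). Summing Manhattan distances along the two legs ((1,1) → (3,1) → (3,4)) gives a lower bound of 2 + 3 = 5 moves.
That bound ignores the blocked cells. Measuring each leg by the fewest moves that actually steer around them ((1,1)→(3,1): 2; (3,1)→(3,4): 5) raises the lower bound to 7.
A route of 7 moves exists: (1,1) → (2,1) → (3,1) → (3,2) → (2,2) → (2,3) → (2,4) → (3,4).
Since 7 matches that lower bound, it is optimal.

7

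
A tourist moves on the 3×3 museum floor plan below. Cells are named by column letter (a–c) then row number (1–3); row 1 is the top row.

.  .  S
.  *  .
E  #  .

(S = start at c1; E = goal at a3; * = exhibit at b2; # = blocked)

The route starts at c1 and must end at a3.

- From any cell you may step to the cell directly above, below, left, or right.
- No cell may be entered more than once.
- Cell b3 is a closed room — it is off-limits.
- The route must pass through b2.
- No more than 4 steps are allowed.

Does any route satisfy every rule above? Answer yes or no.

One route that works: c1 → c2 → b2 → a2 → a3.

yes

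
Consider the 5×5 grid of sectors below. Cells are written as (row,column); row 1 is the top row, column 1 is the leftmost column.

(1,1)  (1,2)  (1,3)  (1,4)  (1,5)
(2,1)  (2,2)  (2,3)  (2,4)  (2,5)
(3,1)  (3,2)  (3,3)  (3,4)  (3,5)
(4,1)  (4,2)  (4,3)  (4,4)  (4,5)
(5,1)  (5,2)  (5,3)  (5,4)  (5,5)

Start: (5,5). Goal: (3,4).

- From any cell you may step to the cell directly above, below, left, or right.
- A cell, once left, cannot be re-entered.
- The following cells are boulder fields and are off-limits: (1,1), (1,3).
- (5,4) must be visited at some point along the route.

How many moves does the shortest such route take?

Any route passes through (5,4) somewhere between (5,5) and (3,4). Summing Manhattan distances along the two legs ((5,5) → (5,4) → (3,4)) gives a lower bound of 1 + 2 = 3 moves.
A route of 3 moves achieves this: (5,5) → (5,4) → (4,4) → (3,4).
Since 3 matches the lower bound, it is optimal.

3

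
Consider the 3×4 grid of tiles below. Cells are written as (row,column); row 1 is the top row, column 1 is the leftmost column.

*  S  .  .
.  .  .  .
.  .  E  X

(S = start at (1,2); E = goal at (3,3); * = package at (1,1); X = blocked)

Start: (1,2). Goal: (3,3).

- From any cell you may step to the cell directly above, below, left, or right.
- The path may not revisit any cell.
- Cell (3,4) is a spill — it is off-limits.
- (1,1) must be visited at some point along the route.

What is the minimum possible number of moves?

Any route passes through (1,1) somewhere between (1,2) and (3,3). Summing Manhattan distances along the two legs ((1,2) → (1,1) → (3,3)) gives a lower bound of 1 + 4 = 5 moves.
A route of 5 moves achieves this: (1,2) → (1,1) → (2,1) → (3,1) → (3,2) → (3,3).
Since 5 matches the lower bound, it is optimal.

5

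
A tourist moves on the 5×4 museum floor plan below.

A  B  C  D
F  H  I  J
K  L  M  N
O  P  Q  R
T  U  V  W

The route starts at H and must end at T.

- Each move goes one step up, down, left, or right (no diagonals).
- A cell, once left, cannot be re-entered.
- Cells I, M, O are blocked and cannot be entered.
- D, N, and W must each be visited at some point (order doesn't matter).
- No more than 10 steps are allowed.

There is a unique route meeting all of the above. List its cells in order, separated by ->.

H -> B -> C -> D -> J -> N -> R -> W -> V -> U -> T

The 10-move cap with required stops at D, N, W leaves no slack for detours.
Route from H: up 1 to B, right 2 to D, down 4 to W, left 3 to T — 10 moves in all.
Check: all required cells visited; 10 ≤ 10 moves.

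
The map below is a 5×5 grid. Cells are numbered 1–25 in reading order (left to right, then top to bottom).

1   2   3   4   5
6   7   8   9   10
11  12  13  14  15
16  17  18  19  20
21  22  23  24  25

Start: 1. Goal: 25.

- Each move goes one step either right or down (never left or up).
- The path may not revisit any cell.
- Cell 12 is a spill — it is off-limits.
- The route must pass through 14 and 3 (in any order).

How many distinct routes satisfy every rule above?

A right/down-only route from 1 to 25 makes exactly 4 down-moves and 4 right-moves in some order.
With no other constraints that would be C(8,4) = 70 routes.
A monotone route can only reach the required cells in the order 3, 14, so split there and multiply the segment counts (each segment already excludes blocked cells): 1→3: 1; 3→14: 3; 14→25: 3; product = 9.
That gives 9 routes.

9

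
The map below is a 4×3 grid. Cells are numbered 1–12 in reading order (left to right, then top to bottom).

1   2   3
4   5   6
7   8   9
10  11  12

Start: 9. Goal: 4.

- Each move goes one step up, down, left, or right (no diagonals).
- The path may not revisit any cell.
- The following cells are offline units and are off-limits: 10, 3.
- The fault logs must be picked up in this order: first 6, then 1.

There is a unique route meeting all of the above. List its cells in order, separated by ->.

The waypoints must appear in the order 6, 1, with no cell reused.
Route from 9: up to 6, left to 5, up to 2, left to 1, down to 4 — 5 moves in all.
Check: order respected (6 at step 1, 1 at step 4).

9 -> 6 -> 5 -> 2 -> 1 -> 4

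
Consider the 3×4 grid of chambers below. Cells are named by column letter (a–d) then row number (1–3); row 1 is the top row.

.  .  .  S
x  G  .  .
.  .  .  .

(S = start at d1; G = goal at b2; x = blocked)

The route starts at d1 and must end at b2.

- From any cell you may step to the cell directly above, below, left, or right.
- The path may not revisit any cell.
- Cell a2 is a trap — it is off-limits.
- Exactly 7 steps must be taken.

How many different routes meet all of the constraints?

Need simple routes of exactly 7 moves from d1 to b2 (Manhattan distance 3, so 2 moves are spent on a detour and 2 undoing it).
Enumerating: d1 d2 d3 c3 c2 c1 b1 b2 | d1 c1 c2 d2 d3 c3 b3 b2.
That gives 2 routes.

2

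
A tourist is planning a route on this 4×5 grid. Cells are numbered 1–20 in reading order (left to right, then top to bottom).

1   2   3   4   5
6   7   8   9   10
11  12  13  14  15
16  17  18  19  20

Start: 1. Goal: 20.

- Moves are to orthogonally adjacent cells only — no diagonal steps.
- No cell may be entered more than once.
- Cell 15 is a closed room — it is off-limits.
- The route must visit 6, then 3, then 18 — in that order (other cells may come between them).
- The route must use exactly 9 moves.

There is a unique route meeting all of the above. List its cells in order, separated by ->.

The waypoints must appear in the order 6, 3, 18, with no cell reused.
Route from 1: down 1 to 6, right 1 to 7, up 1 to 2, right 1 to 3, down 3 to 18, right 2 to 20 — 9 moves in all.
Check: order respected (6 at step 1, 3 at step 4, 18 at step 7); 9 moves as required.

1 -> 6 -> 7 -> 2 -> 3 -> 8 -> 13 -> 18 -> 19 -> 20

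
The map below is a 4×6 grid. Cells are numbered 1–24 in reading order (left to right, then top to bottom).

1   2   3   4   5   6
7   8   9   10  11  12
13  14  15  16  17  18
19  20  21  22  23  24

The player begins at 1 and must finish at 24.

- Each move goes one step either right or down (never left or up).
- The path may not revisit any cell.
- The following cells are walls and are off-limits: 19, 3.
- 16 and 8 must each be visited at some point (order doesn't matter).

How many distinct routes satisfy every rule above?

A right/down-only route from 1 to 24 makes exactly 3 down-moves and 5 right-moves in some order.
With no other constraints that would be C(8,3) = 56 routes.
A monotone route can only reach the required cells in the order 8, 16, so split there and multiply the segment counts (each segment already excludes blocked cells): 1→8: 2; 8→16: 3; 16→24: 3; product = 18.
That gives 18 routes.

18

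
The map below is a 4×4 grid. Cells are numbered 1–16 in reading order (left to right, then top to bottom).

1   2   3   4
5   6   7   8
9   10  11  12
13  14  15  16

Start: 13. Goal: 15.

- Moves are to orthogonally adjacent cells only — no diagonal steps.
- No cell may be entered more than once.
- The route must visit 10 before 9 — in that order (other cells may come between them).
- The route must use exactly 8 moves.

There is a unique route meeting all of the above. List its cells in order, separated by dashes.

13 - 14 - 10 - 9 - 5 - 6 - 7 - 11 - 15

The waypoints must appear in the order 10, 9, with no cell reused.
Route from 13: right to 14, up to 10, left to 9, up to 5, 2× right (reaching 7), 2× down (reaching 15) — 8 moves in all.
Check: order respected (10 at step 2, 9 at step 3); 8 moves as required.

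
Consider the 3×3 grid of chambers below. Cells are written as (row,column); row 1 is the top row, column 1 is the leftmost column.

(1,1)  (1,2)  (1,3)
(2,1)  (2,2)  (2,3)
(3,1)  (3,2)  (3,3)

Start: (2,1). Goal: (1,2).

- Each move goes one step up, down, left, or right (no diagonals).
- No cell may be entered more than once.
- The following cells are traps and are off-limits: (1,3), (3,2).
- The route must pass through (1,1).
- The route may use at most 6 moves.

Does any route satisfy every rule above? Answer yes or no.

One route that works: (2,1) → (1,1) → (1,2).

yes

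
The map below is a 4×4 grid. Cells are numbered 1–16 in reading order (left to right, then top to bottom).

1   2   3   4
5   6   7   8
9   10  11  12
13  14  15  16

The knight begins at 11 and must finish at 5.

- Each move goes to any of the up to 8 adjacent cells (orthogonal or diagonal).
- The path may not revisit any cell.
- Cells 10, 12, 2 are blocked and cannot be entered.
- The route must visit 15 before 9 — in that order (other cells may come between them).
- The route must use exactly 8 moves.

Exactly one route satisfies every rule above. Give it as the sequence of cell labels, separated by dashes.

11 - 16 - 15 - 14 - 13 - 9 - 6 - 1 - 5

The waypoints must appear in the order 15, 9, with no cell reused.
Route from 11: down-right 1 to 16, left 3 to 13, up 1 to 9, up-right 1 to 6, up-left 1 to 1, down 1 to 5 — 8 moves in all.
Check: order respected (15 at step 2, 9 at step 5); 8 moves as required.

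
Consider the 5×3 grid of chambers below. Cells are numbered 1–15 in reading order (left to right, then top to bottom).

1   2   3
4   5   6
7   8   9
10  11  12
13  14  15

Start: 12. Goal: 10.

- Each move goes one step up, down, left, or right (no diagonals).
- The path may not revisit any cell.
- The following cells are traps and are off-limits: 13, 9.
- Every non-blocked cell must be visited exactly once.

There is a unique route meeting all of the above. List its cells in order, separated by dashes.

Need to visit all 13 open cells exactly once, starting at 12 and ending at 10.
Route from 12: down 1 to 15, left 1 to 14, up 3 to 5, right 1 to 6, up 1 to 3, left 2 to 1, down 3 to 10 — 12 moves in all.
Check: all 13 open cells covered.

12 - 15 - 14 - 11 - 8 - 5 - 6 - 3 - 2 - 1 - 4 - 7 - 10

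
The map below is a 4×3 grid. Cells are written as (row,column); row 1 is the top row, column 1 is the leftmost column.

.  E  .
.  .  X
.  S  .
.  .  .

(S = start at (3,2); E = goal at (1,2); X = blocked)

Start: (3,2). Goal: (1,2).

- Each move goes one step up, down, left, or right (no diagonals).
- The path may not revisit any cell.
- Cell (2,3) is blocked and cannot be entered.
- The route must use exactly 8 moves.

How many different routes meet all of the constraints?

Need simple routes of exactly 8 moves from (3,2) to (1,2) (Manhattan distance 2, so 3 moves are spent on a detour and 3 undoing it).
Enumerating: (3,2) (3,3) (4,3) (4,2) (4,1) (3,1) (2,1) (1,1) (1,2) | (3,2) (3,3) (4,3) (4,2) (4,1) (3,1) (2,1) (2,2) (1,2).
That gives 2 routes.

2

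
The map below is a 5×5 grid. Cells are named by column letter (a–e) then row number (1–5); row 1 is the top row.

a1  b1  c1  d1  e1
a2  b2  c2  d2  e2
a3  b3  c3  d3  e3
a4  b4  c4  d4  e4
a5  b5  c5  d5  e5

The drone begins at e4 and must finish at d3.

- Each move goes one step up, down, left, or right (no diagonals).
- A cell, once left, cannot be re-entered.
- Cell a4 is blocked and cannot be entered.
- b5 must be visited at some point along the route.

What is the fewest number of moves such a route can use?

Any route passes through b5 somewhere between e4 and d3. Summing Manhattan distances along the two legs (e4 → b5 → d3) gives a lower bound of 4 + 4 = 8 moves.
A route of 8 moves achieves this: e4 → e5 → d5 → c5 → b5 → b4 → b3 → c3 → d3.
Since 8 matches the lower bound, it is optimal.

8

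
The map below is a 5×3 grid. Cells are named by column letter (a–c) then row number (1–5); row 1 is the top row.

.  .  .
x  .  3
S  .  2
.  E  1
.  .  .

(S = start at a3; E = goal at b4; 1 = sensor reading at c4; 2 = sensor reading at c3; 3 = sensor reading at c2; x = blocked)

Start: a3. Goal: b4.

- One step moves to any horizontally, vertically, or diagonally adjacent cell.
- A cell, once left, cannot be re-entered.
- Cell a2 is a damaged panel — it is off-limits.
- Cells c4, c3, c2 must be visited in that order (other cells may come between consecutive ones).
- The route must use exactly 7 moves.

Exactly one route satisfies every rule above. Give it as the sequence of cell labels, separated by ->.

The waypoints must appear in the order c4, c3, c2, with no cell reused.
Route from a3: down to a4, down-right to b5, up-right to c4, 2× up (reaching c2), down-left to b3, down to b4 — 7 moves in all.
Check: order respected (1 at step 3, 2 at step 4, 3 at step 5); 7 moves as required.

a3 -> a4 -> b5 -> c4 -> c3 -> c2 -> b3 -> b4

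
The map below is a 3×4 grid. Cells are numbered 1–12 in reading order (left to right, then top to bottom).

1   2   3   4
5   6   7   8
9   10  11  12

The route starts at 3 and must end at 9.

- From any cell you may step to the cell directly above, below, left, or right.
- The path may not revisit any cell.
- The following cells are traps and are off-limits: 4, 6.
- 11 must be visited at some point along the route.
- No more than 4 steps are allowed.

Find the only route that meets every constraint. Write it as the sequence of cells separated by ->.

3 -> 7 -> 11 -> 10 -> 9

The budget equals the shortest possible length, so every move has to be on a shortest route through the required cells.
Route from 3: down 2 to 11, left 2 to 9 — 4 moves in all.
Check: all required cells visited; 4 ≤ 4 moves.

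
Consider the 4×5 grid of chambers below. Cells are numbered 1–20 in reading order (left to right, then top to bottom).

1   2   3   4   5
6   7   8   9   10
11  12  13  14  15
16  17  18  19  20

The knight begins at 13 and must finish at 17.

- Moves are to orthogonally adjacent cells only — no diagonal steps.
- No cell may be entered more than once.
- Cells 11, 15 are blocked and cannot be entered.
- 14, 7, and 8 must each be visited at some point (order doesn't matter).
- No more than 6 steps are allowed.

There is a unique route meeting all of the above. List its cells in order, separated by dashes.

The 6-move cap with required stops at 14, 7, 8 leaves no slack for detours.
Route from 13: right to 14, up to 9, 2× left (reaching 7), 2× down (reaching 17) — 6 moves in all.
Check: all required cells visited; 6 ≤ 6 moves.

13 - 14 - 9 - 8 - 7 - 12 - 17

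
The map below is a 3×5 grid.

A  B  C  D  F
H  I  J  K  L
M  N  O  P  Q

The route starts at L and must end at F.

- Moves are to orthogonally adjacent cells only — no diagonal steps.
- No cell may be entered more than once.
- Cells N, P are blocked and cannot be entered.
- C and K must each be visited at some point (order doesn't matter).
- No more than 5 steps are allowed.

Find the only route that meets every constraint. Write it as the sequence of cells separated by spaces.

L K J C D F

Any route must reach C and K and still end at F within 5 moves, so the order of the required stops is forced.
Route from L: left 2 to J, up 1 to C, right 2 to F — 5 moves in all.
Check: all required cells visited; 5 ≤ 5 moves.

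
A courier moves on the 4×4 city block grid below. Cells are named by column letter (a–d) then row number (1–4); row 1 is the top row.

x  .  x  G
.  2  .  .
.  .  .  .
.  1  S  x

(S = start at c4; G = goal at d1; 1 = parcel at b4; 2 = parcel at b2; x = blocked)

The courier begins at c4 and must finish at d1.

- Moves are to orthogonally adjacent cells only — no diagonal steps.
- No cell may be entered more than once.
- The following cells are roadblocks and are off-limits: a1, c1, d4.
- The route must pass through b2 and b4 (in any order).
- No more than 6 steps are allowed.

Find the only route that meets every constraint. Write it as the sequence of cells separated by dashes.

c4 - b4 - b3 - b2 - c2 - d2 - d1

The 6-move cap with required stops at b2, b4 leaves no slack for detours.
Route from c4: left 1 to b4, up 2 to b2, right 2 to d2, up 1 to d1 — 6 moves in all.
Check: all required cells visited; 6 ≤ 6 moves.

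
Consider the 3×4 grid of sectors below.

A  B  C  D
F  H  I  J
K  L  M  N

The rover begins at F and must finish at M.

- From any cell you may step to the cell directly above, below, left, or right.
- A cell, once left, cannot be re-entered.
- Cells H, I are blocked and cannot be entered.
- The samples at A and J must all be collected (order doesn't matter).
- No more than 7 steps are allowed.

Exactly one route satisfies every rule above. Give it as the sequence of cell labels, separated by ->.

F -> A -> B -> C -> D -> J -> N -> M

The 7-move cap with required stops at A, J leaves no slack for detours.
Route from F: up 1 to A, right 3 to D, down 2 to N, left 1 to M — 7 moves in all.
Check: all required cells visited; 7 ≤ 7 moves.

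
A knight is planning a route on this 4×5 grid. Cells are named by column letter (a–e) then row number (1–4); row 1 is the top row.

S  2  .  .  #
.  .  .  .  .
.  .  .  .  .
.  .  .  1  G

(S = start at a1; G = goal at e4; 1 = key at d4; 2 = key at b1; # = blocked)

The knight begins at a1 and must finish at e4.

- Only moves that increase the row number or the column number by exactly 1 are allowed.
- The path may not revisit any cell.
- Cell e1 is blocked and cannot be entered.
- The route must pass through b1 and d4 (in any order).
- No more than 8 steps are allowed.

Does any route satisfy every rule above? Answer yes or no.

One route that works: a1 → b1 → b2 → b3 → b4 → c4 → d4 → e4.

yes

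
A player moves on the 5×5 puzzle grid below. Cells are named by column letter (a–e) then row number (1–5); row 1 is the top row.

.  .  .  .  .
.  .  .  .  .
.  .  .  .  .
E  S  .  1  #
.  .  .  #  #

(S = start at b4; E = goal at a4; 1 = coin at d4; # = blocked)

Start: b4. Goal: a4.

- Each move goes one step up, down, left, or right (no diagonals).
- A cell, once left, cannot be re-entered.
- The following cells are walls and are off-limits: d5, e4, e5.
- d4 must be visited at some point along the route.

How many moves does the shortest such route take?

7

Any route passes through d4 somewhere between b4 and a4. Summing Manhattan distances along the two legs (b4 → d4 → a4) gives a lower bound of 2 + 3 = 5 moves.
The shortest route satisfying every rule uses 7 moves: b4 → c4 → d4 → d3 → c3 → b3 → a3 → a4.
The no-revisit rule (legs can't share cells) pushes the minimum above the 5-move bound; an exhaustive check rules out every length from 5 to 6, leaving 7 as the minimum.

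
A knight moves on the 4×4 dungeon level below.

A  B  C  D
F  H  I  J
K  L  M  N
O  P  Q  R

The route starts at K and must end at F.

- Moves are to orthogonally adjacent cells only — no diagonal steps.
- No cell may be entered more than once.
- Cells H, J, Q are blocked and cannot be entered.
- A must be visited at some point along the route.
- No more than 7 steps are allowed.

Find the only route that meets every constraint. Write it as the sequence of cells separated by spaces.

K L M I C B A F

The budget equals the shortest possible length, so every move has to be on a shortest route through the required cells.
Route from K: 2× right (reaching M), 2× up (reaching C), 2× left (reaching A), down to F — 7 moves in all.
Check: all required cells visited; 7 ≤ 7 moves.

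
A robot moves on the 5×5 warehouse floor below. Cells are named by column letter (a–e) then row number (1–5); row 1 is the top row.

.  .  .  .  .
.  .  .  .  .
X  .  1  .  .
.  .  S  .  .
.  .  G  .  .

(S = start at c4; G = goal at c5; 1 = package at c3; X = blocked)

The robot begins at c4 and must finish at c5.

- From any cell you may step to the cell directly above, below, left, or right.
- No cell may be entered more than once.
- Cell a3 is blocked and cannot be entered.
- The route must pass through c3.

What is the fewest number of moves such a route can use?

5

Any route passes through c3 somewhere between c4 and c5. Summing Manhattan distances along the two legs (c4 → c3 → c5) gives a lower bound of 1 + 2 = 3 moves.
The shortest route satisfying every rule uses 5 moves: c4 → c3 → b3 → b4 → b5 → c5.
The bound of 3 isn't tight here; checking systematically, no route of length 3 through 4 satisfies every constraint, so 5 is the minimum.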